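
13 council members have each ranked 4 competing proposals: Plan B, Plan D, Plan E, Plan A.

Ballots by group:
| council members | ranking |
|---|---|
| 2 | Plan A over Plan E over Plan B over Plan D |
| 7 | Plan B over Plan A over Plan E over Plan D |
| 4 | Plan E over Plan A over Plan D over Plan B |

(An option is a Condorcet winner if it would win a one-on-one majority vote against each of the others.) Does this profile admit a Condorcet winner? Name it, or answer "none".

Head-to-head results (13 council members):
Plan B vs Plan D: 9 to 4, Plan B.
Plan B vs Plan E: 7 to 6, Plan B.
Plan B vs Plan A: 7 for Plan B, 6 for Plan A — Plan B by 7–6.
Plan D vs Plan E: 0 for Plan D, 13 for Plan E — Plan E by 13–0.
Plan D vs Plan A: 0 for Plan D, 13 for Plan A — Plan A by 13–0.
Plan E vs Plan A: 4 to 9, Plan A.
Plan B wins every pairwise contest, so Plan B is the Condorcet winner.

Plan B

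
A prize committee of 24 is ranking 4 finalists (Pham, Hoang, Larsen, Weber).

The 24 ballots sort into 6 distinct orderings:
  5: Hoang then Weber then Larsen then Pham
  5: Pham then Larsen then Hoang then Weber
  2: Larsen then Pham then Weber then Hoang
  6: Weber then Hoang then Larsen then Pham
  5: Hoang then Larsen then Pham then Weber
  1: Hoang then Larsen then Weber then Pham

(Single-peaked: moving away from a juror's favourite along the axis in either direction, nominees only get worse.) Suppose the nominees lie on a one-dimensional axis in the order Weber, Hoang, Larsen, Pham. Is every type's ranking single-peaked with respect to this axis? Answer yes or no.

Axis positions: Weber=1, Hoang=2, Larsen=3, Pham=4.
Type 1 (peak Hoang at position 2): ranking walks positions 2-1-3-4, expanding outward from the peak — single-peaked.
Type 2 (peak Pham at position 4): ranking walks positions 4-3-2-1, expanding outward from the peak — single-peaked.
Type 3: ranking walks positions 3-4-1-2; Weber is ranked above Hoang even though Hoang lies between Weber and the peak Larsen on the axis — preferences dip and rise again. Not single-peaked.
Type 4 (peak Weber at position 1): ranking walks positions 1-2-3-4, expanding outward from the peak — single-peaked.
Type 5 (peak Hoang at position 2): ranking walks positions 2-3-4-1, expanding outward from the peak — single-peaked.
Type 6 (peak Hoang at position 2): ranking walks positions 2-3-1-4, expanding outward from the peak — single-peaked.
Type 3 violates single-peakedness, so the profile is not single-peaked on this axis.

no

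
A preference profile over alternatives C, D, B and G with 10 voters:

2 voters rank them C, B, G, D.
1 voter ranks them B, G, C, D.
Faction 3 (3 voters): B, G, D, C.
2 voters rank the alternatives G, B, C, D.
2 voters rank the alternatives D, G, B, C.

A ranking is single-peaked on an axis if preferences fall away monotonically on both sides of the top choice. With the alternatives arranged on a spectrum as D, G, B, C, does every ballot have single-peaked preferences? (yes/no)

Axis positions: D=1, G=2, B=3, C=4.
Faction 1 (peak C at position 4): ranking walks positions 4-3-2-1, expanding outward from the peak — single-peaked.
Faction 2 (peak B at position 3): ranking walks positions 3-2-4-1, expanding outward from the peak — single-peaked.
Faction 3 (peak B at position 3): ranking walks positions 3-2-1-4, expanding outward from the peak — single-peaked.
Faction 4 (peak G at position 2): ranking walks positions 2-3-4-1, expanding outward from the peak — single-peaked.
Faction 5 (peak D at position 1): ranking walks positions 1-2-3-4, expanding outward from the peak — single-peaked.
Every ranking is single-peaked on this axis.

yes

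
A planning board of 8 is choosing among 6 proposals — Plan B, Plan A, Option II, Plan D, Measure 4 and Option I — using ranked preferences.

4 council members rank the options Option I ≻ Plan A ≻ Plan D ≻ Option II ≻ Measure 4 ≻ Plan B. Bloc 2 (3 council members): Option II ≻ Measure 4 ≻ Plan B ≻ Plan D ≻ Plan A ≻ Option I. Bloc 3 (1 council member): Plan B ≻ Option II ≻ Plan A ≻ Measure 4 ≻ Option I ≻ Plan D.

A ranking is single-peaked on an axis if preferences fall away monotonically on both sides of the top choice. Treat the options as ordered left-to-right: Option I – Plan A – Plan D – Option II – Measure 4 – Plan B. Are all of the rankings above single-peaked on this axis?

no

Axis positions: Option I=1, Plan A=2, Plan D=3, Option II=4, Measure 4=5, Plan B=6.
Bloc 1 (peak Option I at position 1): ranking walks positions 1-2-3-4-5-6, expanding outward from the peak — single-peaked.
Bloc 2 (peak Option II at position 4): ranking walks positions 4-5-6-3-2-1, expanding outward from the peak — single-peaked.
Bloc 3: ranking walks positions 6-4-2-5-1-3; Option II is ranked above Measure 4 even though Measure 4 lies between Option II and the peak Plan B on the axis — preferences dip and rise again. Not single-peaked.
Bloc 3 violates single-peakedness, so the profile is not single-peaked on this axis.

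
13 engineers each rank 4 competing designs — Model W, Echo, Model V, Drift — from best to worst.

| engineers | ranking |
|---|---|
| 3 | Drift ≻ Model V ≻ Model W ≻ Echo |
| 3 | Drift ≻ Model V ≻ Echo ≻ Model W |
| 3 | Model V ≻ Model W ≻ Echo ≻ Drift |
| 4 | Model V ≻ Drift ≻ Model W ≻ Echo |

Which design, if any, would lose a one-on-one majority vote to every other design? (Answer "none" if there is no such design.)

Head-to-head results (13 engineers):
Model W vs Echo: Model W is ranked higher on 3+3+4 = 10 ballots, Echo on 3. Model W wins 10–3.
Model W vs Model V: Model W is ranked higher on 0 ballots, Model V on 13. Model V wins 13–0.
Model W–Drift: Drift 10–3.
Echo vs Model V: Model V wins 13–0.
Echo vs Drift: Drift wins 10–3.
Model V vs Drift: Model V, 7–6.
Echo loses to every other design — it is the Condorcet loser.

Echo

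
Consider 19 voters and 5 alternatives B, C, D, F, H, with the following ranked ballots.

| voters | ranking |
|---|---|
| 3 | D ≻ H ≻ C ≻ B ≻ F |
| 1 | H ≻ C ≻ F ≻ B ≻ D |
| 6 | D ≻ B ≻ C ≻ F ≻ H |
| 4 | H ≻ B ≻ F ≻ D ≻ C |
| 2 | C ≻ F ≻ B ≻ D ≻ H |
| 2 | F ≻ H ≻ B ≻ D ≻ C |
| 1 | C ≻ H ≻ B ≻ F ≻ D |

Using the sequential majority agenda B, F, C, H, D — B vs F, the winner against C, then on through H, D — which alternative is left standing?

D

Round 1: B vs F — 14–5, B advances.
Round 2: B vs C — 12–7, B advances.
Round 3: B vs H — 8–11, H advances.
Round 4: H vs D — 8–11, D advances.
D survives the agenda.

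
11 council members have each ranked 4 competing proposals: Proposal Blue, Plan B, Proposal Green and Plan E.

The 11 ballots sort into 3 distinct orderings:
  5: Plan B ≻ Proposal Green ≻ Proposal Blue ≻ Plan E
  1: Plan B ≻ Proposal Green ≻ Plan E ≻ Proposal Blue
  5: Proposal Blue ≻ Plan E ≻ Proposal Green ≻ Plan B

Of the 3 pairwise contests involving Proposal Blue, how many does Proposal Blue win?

1

Proposal Blue against each rival (11 council members):
Proposal Blue vs Plan B: Proposal Blue is ranked higher on 5 ballots, Plan B on 6. Plan B wins 6–5.
Proposal Blue vs Proposal Green: Proposal Green wins 6–5.
Proposal Blue–Plan E: Proposal Blue 10–1.
Proposal Blue beats Plan E; loses to Plan B, Proposal Green — 1 pairwise win.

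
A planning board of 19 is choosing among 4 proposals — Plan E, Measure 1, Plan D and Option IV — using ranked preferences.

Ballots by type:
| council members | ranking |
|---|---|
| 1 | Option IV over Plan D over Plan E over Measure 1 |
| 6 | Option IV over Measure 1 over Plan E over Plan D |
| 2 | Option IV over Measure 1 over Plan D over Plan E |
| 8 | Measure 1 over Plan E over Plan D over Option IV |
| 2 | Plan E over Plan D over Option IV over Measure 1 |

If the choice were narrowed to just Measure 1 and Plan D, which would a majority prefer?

Measure 1

Ballots ranking Measure 1 above Plan D: 6 + 2 + 8 = 16.
Ballots ranking Plan D above Measure 1: 19 − 16 = 3.
Measure 1 wins the head-to-head 16–3.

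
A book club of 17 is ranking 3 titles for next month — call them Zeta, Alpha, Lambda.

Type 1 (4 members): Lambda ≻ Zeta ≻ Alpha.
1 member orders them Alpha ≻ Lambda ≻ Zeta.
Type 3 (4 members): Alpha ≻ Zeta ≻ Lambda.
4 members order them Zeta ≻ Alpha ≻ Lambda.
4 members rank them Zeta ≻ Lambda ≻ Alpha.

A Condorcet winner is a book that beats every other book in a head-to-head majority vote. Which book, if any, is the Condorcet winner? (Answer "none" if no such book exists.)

Pairwise majorities:
Zeta vs Alpha: Zeta preferred on 4+4+4 = 12 ballots; Zeta wins 12–5.
Zeta vs Lambda: Zeta is ranked higher on 4+4+4 = 12 ballots, Lambda on 5. Zeta wins 12–5.
Alpha vs Lambda: Alpha preferred on 1+4+4 = 9 ballots; Alpha wins 9–8.
Zeta beats each of Alpha, Lambda — Zeta is the Condorcet winner.

Zeta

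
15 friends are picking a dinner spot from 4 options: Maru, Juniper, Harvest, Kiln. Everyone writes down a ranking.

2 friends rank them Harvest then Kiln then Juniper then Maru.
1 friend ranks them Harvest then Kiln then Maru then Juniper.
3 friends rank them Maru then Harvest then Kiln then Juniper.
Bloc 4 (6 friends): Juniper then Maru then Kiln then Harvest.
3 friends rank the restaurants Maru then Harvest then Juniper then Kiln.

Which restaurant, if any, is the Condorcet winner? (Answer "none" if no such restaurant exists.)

none

Head-to-head results (15 friends):
Maru vs Juniper: Maru preferred on 1+3+3 = 7 ballots; Juniper wins 8–7.
Maru–Harvest: Maru 12–3.
Maru vs Kiln: Maru, 12–3.
Juniper–Harvest: Harvest 9–6.
Juniper vs Kiln: Juniper preferred on 6+3 = 9 ballots; Juniper wins 9–6.
Harvest vs Kiln: Harvest preferred on 2+1+3+3 = 9 ballots; Harvest wins 9–6.
Every restaurant loses at least once (Maru loses to Juniper; Juniper loses to Harvest; Harvest loses to Maru; Kiln loses to Maru). The majority relation contains the cycle Maru > Harvest > Juniper > Maru, so there is no Condorcet winner.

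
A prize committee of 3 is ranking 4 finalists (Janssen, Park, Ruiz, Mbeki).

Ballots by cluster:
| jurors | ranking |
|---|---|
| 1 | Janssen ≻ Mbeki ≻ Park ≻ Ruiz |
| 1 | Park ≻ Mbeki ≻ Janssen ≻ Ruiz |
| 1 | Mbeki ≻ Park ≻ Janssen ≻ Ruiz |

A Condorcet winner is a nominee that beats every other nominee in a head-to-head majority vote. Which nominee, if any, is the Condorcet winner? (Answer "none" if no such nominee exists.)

Mbeki

Pairwise majorities:
Janssen vs Park: Janssen is ranked higher on 1 ballot, Park on 2. Park wins 2–1.
Janssen vs Ruiz: 1+1+1 = 3 for Janssen, 0 for Ruiz — Janssen by 3–0.
Janssen vs Mbeki: 1 to 2, Mbeki.
Park vs Ruiz: Park is ranked higher on 1+1+1 = 3 ballots, Ruiz on 0. Park wins 3–0.
Park vs Mbeki: 1 to 2, Mbeki.
Ruiz vs Mbeki: 0 to 3, Mbeki.
Mbeki wins every pairwise contest, so Mbeki is the Condorcet winner.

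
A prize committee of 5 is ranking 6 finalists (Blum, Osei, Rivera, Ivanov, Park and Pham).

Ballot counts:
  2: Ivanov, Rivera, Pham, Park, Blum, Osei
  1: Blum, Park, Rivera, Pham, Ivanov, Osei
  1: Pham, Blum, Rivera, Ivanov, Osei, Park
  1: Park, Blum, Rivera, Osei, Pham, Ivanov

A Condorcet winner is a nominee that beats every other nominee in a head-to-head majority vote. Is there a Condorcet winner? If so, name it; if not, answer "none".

none

Head-to-head results (5 jurors):
Blum–Osei: Blum 5–0.
Blum vs Rivera: Blum, 3–2.
Blum vs Ivanov: Blum is ranked higher on 1+1+1 = 3 ballots, Ivanov on 2. Blum wins 3–2.
Blum vs Park: Blum preferred on 1+1 = 2 ballots; Park wins 3–2.
Blum–Pham: Pham 3–2.
Osei vs Rivera: Rivera, 5–0.
Osei vs Ivanov: 1 for Osei, 4 for Ivanov — Ivanov by 4–1.
Osei vs Park: Osei is ranked higher on 1 ballot, Park on 4. Park wins 4–1.
Osei vs Pham: Pham, 4–1.
Rivera–Ivanov: Rivera 3–2.
Rivera vs Park: 2+1 = 3 for Rivera, 2 for Park — Rivera by 3–2.
Rivera vs Pham: Rivera, 4–1.
Ivanov–Park: Ivanov 3–2.
Ivanov–Pham: Pham 3–2.
Park vs Pham: Pham, 3–2.
Every nominee loses at least once (Blum loses to Park; Osei loses to Blum; Rivera loses to Blum; Ivanov loses to Blum; Park loses to Rivera; Pham loses to Rivera). The majority relation contains the cycle Blum beats Rivera beats Park beats Blum, so there is no Condorcet winner.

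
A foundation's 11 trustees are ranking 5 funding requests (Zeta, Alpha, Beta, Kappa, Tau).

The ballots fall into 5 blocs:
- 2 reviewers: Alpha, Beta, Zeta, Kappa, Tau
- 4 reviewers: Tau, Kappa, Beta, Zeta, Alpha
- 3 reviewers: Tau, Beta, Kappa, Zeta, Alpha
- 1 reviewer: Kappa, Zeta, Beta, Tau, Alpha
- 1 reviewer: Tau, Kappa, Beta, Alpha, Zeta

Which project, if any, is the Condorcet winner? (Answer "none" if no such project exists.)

Pairwise majorities:
Zeta vs Alpha: 8 to 3, Zeta.
Zeta vs Beta: 1 to 10, Beta.
Zeta vs Kappa: 2 for Zeta, 9 for Kappa — Kappa by 9–2.
Zeta–Tau: Tau 8–3.
Alpha vs Beta: Beta wins 9–2.
Alpha vs Kappa: 2 to 9, Kappa.
Alpha vs Tau: Alpha is ranked higher on 2 ballots, Tau on 9. Tau wins 9–2.
Beta vs Kappa: Beta preferred on 2+3 = 5 ballots; Kappa wins 6–5.
Beta vs Tau: Tau, 8–3.
Kappa vs Tau: Kappa preferred on 2+1 = 3 ballots; Tau wins 8–3.
Only Tau has no losses; Tau is the Condorcet winner.

Tau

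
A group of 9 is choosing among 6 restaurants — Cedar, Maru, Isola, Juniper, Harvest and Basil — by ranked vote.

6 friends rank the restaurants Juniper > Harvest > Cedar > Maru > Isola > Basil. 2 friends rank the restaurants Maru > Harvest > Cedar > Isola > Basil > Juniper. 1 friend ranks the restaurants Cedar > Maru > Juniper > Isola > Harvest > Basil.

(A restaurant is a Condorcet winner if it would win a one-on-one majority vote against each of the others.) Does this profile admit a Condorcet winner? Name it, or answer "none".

Head-to-head results (9 friends):
Cedar vs Maru: Cedar, 7–2.
Cedar vs Isola: Cedar wins 9–0.
Cedar–Juniper: Juniper 6–3.
Cedar vs Harvest: Harvest, 8–1.
Cedar–Basil: Cedar 9–0.
Maru vs Isola: Maru, 9–0.
Maru vs Juniper: Juniper wins 6–3.
Maru vs Harvest: Harvest wins 6–3.
Maru vs Basil: Maru wins 9–0.
Isola vs Juniper: Juniper, 7–2.
Isola–Harvest: Harvest 8–1.
Isola vs Basil: Isola wins 9–0.
Juniper vs Harvest: Juniper, 7–2.
Juniper vs Basil: Juniper wins 7–2.
Harvest vs Basil: Harvest, 9–0.
Only Juniper has no losses; Juniper is the Condorcet winner.

Juniper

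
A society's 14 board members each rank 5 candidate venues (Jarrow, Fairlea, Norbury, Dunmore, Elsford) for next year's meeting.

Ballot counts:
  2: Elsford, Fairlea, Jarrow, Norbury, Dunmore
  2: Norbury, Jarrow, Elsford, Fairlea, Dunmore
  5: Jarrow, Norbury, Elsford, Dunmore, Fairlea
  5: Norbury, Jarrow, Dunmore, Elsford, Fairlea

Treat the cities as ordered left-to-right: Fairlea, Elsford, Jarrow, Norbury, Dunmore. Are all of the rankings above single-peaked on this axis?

yes

Axis positions: Fairlea=1, Elsford=2, Jarrow=3, Norbury=4, Dunmore=5.
Ballot type 1 (peak Elsford at position 2): ranking walks positions 2-1-3-4-5, expanding outward from the peak — single-peaked.
Ballot type 2 (peak Norbury at position 4): ranking walks positions 4-3-2-1-5, expanding outward from the peak — single-peaked.
Ballot type 3 (peak Jarrow at position 3): ranking walks positions 3-4-2-5-1, expanding outward from the peak — single-peaked.
Ballot type 4 (peak Norbury at position 4): ranking walks positions 4-3-5-2-1, expanding outward from the peak — single-peaked.
Every ranking is single-peaked on this axis.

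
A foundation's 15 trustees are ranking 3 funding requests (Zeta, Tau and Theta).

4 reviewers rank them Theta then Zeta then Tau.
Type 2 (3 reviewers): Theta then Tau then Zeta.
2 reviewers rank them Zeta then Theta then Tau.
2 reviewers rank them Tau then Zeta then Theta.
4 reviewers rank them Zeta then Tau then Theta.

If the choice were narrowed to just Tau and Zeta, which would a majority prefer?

Ballots ranking Tau above Zeta: 3 + 2 = 5.
Ballots ranking Zeta above Tau: 15 − 5 = 10.
Zeta wins the head-to-head 10–5.

Zeta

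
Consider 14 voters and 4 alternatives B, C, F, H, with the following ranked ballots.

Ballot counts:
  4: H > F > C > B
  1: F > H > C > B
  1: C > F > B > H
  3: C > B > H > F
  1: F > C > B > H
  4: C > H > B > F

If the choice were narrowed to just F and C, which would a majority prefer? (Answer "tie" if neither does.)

Ballots ranking F above C: 4 + 1 + 1 = 6.
Ballots ranking C above F: 14 − 6 = 8.
C wins the head-to-head 8–6.

C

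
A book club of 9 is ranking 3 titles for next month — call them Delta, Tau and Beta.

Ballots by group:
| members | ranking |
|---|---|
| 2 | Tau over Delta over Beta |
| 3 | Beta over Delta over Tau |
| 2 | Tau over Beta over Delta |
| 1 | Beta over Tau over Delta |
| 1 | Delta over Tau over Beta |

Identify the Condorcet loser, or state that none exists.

Delta

Head-to-head results (9 members):
Delta vs Tau: 3+1 = 4 for Delta, 5 for Tau — Tau by 5–4.
Delta–Beta: Beta 6–3.
Tau vs Beta: 2+2+1 = 5 for Tau, 4 for Beta — Tau by 5–4.
Delta loses to every other book — it is the Condorcet loser.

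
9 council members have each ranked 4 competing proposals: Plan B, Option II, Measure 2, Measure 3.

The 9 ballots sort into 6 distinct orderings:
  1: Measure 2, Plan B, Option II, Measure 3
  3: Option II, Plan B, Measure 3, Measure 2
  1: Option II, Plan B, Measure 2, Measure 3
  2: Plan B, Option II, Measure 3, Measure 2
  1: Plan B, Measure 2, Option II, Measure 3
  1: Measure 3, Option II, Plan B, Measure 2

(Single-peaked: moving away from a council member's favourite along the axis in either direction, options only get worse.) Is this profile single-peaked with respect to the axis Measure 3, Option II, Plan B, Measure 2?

Axis positions: Measure 3=1, Option II=2, Plan B=3, Measure 2=4.
Type 1 (peak Measure 2 at position 4): ranking walks positions 4-3-2-1, expanding outward from the peak — single-peaked.
Type 2 (peak Option II at position 2): ranking walks positions 2-3-1-4, expanding outward from the peak — single-peaked.
Type 3 (peak Option II at position 2): ranking walks positions 2-3-4-1, expanding outward from the peak — single-peaked.
Type 4 (peak Plan B at position 3): ranking walks positions 3-2-1-4, expanding outward from the peak — single-peaked.
Type 5 (peak Plan B at position 3): ranking walks positions 3-4-2-1, expanding outward from the peak — single-peaked.
Type 6 (peak Measure 3 at position 1): ranking walks positions 1-2-3-4, expanding outward from the peak — single-peaked.
Every ranking is single-peaked on this axis.

yes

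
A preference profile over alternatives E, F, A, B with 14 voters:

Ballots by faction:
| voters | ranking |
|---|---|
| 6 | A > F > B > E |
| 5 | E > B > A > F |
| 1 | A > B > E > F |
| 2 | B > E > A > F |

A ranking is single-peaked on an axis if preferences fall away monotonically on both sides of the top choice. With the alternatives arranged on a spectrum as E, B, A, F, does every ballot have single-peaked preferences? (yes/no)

Axis positions: E=1, B=2, A=3, F=4.
Faction 1 (peak A at position 3): ranking walks positions 3-4-2-1, expanding outward from the peak — single-peaked.
Faction 2 (peak E at position 1): ranking walks positions 1-2-3-4, expanding outward from the peak — single-peaked.
Faction 3 (peak A at position 3): ranking walks positions 3-2-1-4, expanding outward from the peak — single-peaked.
Faction 4 (peak B at position 2): ranking walks positions 2-1-3-4, expanding outward from the peak — single-peaked.
Every ranking is single-peaked on this axis.

yes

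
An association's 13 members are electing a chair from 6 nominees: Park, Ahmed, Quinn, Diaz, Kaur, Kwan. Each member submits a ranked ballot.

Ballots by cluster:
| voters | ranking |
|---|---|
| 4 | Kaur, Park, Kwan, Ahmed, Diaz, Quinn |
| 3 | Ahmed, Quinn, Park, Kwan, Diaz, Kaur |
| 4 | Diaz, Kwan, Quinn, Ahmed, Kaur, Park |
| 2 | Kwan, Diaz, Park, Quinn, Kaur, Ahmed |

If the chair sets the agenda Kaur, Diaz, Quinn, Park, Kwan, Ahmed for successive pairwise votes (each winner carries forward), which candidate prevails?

Round 1: Kaur vs Diaz — 4–9, Diaz advances.
Round 2: Diaz vs Quinn — 10–3, Diaz advances.
Round 3: Diaz vs Park — 6–7, Park advances.
Round 4: Park vs Kwan — 7–6, Park advances.
Round 5: Park vs Ahmed — 6–7, Ahmed advances.
Ahmed survives the agenda.

Ahmed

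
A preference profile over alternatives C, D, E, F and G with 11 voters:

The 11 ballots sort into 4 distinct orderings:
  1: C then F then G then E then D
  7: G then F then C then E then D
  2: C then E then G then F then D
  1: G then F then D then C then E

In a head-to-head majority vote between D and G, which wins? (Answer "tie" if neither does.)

No ballot ranks D above G: 0.
Ballots ranking G above D: 11 − 0 = 11.
G wins the head-to-head 11–0.

G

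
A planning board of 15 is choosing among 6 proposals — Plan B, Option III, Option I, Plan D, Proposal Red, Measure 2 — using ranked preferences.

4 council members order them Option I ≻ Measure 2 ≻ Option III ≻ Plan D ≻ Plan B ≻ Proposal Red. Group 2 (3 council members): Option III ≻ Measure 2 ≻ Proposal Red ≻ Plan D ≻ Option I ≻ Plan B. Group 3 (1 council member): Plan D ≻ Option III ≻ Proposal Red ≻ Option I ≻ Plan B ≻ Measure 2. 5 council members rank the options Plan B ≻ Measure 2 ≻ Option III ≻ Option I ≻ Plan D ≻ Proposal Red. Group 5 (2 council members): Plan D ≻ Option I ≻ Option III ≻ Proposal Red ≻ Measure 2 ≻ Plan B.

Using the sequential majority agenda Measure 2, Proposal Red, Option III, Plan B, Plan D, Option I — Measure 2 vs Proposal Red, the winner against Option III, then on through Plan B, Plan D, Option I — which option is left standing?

Round 1: Measure 2 vs Proposal Red — 12–3, Measure 2 advances.
Round 2: Measure 2 vs Option III — 9–6, Measure 2 advances.
Round 3: Measure 2 vs Plan B — 9–6, Measure 2 advances.
Round 4: Measure 2 vs Plan D — 12–3, Measure 2 advances.
Round 5: Measure 2 vs Option I — 8–7, Measure 2 advances.
The agenda winner is Measure 2.

Measure 2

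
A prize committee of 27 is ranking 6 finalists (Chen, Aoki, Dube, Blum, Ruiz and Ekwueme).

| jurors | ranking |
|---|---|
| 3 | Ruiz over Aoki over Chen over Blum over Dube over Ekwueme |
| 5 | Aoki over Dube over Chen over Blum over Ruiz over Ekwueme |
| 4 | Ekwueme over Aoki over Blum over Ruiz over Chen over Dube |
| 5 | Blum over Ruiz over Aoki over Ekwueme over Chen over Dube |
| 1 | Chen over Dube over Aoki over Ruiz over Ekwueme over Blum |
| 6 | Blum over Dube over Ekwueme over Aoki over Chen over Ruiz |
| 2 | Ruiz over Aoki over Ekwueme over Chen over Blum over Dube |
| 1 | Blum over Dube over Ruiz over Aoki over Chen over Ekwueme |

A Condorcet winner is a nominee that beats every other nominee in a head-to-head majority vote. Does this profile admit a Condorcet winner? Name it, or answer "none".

Aoki

Pairwise majorities:
Chen–Aoki: Aoki 26–1.
Chen–Dube: Chen 15–12.
Chen–Blum: Blum 16–11.
Chen vs Ruiz: Ruiz, 15–12.
Chen–Ekwueme: Ekwueme 17–10.
Aoki–Dube: Aoki 19–8.
Aoki–Blum: Aoki 15–12.
Aoki vs Ruiz: Aoki, 16–11.
Aoki–Ekwueme: Aoki 17–10.
Dube vs Blum: Blum wins 21–6.
Dube vs Ruiz: Ruiz, 14–13.
Dube–Ekwueme: Dube 16–11.
Blum vs Ruiz: Blum, 21–6.
Blum vs Ekwueme: Blum, 20–7.
Ruiz–Ekwueme: Ruiz 17–10.
Aoki beats each of Chen, Dube, Blum, Ruiz, Ekwueme — Aoki is the Condorcet winner.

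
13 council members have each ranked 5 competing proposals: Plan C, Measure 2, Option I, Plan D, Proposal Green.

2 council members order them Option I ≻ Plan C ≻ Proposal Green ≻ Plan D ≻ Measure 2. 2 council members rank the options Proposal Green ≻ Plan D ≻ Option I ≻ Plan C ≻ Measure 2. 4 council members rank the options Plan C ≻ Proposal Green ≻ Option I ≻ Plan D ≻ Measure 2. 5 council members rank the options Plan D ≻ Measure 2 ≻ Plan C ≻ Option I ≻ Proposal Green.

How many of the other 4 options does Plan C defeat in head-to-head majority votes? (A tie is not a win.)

Plan C against each rival (13 council members):
Plan C vs Measure 2: Plan C wins 8–5.
Plan C vs Option I: Plan C wins 9–4.
Plan C vs Plan D: Plan D, 7–6.
Plan C vs Proposal Green: Plan C is ranked higher on 2+4+5 = 11 ballots, Proposal Green on 2. Plan C wins 11–2.
Plan C beats Measure 2, Option I, Proposal Green; loses to Plan D — 3 pairwise wins.

3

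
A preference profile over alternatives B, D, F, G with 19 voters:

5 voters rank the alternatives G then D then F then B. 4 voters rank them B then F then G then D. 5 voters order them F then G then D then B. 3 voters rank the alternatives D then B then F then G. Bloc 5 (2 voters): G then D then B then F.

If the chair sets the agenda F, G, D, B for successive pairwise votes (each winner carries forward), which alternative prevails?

D

Round 1: F vs G — 12–7, F advances.
Round 2: F vs D — 9–10, D advances.
Round 3: D vs B — 15–4, D advances.
The agenda winner is D.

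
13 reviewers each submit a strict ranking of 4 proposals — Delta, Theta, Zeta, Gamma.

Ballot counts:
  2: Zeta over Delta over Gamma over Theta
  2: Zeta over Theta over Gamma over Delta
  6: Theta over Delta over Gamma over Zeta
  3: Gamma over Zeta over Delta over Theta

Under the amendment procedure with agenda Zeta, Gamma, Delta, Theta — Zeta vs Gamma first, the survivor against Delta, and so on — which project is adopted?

Theta

Round 1: Zeta vs Gamma — 4–9, Gamma advances.
Round 2: Gamma vs Delta — 5–8, Delta advances.
Round 3: Delta vs Theta — 5–8, Theta advances.
Theta survives the agenda.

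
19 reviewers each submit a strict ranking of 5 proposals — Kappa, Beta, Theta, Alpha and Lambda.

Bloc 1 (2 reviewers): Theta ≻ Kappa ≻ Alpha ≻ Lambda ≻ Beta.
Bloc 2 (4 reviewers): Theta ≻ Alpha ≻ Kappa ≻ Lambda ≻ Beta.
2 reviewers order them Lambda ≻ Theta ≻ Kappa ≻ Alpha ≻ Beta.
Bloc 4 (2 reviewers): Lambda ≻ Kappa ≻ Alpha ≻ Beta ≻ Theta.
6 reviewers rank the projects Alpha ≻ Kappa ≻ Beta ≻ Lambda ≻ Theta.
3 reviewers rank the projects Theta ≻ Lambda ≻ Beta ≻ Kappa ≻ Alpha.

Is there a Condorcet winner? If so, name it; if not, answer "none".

none

Head-to-head results (19 reviewers):
Kappa vs Beta: 2+4+2+2+6 = 16 for Kappa, 3 for Beta — Kappa by 16–3.
Kappa vs Theta: 2+6 = 8 for Kappa, 11 for Theta — Theta by 11–8.
Kappa vs Alpha: Kappa is ranked higher on 2+2+2+3 = 9 ballots, Alpha on 10. Alpha wins 10–9.
Kappa vs Lambda: Kappa, 12–7.
Beta vs Theta: Beta preferred on 2+6 = 8 ballots; Theta wins 11–8.
Beta vs Alpha: 3 to 16, Alpha.
Beta vs Lambda: 6 to 13, Lambda.
Theta vs Alpha: Theta wins 11–8.
Theta vs Lambda: 9 to 10, Lambda.
Alpha vs Lambda: 12 to 7, Alpha.
Each project drops at least one matchup (Kappa loses to Theta; Beta loses to Kappa; Theta loses to Lambda; Alpha loses to Theta; Lambda loses to Kappa); the cycle Kappa beats Lambda beats Theta beats Kappa rules out a Condorcet winner.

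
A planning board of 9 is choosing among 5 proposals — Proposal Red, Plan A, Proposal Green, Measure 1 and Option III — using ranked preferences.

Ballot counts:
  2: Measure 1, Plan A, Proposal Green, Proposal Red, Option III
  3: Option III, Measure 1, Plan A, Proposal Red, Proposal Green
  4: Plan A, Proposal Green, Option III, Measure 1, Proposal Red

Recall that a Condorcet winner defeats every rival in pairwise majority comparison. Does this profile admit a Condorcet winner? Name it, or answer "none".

none

Pairwise majorities:
Proposal Red vs Plan A: 0 to 9, Plan A.
Proposal Red vs Proposal Green: Proposal Red preferred on 3 ballots; Proposal Green wins 6–3.
Proposal Red vs Measure 1: Measure 1 wins 9–0.
Proposal Red–Option III: Option III 7–2.
Plan A vs Proposal Green: Plan A is ranked higher on 2+3+4 = 9 ballots, Proposal Green on 0. Plan A wins 9–0.
Plan A vs Measure 1: Plan A is ranked higher on 4 ballots, Measure 1 on 5. Measure 1 wins 5–4.
Plan A–Option III: Plan A 6–3.
Proposal Green vs Measure 1: Proposal Green is ranked higher on 4 ballots, Measure 1 on 5. Measure 1 wins 5–4.
Proposal Green–Option III: Proposal Green 6–3.
Measure 1 vs Option III: Option III, 7–2.
Every option loses at least once (Proposal Red loses to Plan A; Plan A loses to Measure 1; Proposal Green loses to Plan A; Measure 1 loses to Option III; Option III loses to Plan A). The majority relation contains the cycle Plan A beats Option III beats Measure 1 beats Plan A, so there is no Condorcet winner.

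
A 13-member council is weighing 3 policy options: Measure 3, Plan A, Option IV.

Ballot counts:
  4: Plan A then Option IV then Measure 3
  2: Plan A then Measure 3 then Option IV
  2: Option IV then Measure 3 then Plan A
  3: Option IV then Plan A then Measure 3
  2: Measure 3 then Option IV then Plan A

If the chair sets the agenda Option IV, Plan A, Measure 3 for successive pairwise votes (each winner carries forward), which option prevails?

Option IV

Round 1: Option IV vs Plan A — 7–6, Option IV advances.
Round 2: Option IV vs Measure 3 — 9–4, Option IV advances.
The agenda winner is Option IV.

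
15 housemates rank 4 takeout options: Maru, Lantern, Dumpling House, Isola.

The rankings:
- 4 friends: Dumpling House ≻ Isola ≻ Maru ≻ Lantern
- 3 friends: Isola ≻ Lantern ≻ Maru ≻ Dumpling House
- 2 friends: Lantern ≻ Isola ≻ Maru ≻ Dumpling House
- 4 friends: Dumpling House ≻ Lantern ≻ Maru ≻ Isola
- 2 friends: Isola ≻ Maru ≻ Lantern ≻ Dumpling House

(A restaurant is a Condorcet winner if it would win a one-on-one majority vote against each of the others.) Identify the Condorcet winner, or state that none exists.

Dumpling House

Head-to-head results (15 friends):
Maru vs Lantern: 6 to 9, Lantern.
Maru vs Dumpling House: 7 to 8, Dumpling House.
Maru vs Isola: 4 to 11, Isola.
Lantern vs Dumpling House: Lantern preferred on 3+2+2 = 7 ballots; Dumpling House wins 8–7.
Lantern vs Isola: 6 to 9, Isola.
Dumpling House vs Isola: 8 to 7, Dumpling House.
Dumpling House beats each of Maru, Lantern, Isola — Dumpling House is the Condorcet winner.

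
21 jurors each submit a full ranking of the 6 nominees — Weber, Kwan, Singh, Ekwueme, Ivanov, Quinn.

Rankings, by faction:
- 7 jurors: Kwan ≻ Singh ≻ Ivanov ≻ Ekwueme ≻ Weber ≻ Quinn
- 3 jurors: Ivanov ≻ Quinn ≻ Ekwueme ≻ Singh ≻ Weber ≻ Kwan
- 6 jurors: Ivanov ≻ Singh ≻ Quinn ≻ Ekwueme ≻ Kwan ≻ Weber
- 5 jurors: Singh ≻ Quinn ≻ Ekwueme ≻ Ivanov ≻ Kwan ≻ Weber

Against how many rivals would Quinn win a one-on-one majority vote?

3

Quinn against each rival (21 jurors):
Quinn–Weber: Quinn 14–7.
Quinn vs Kwan: Quinn preferred on 3+6+5 = 14 ballots; Quinn wins 14–7.
Quinn–Singh: Singh 18–3.
Quinn vs Ekwueme: Quinn preferred on 3+6+5 = 14 ballots; Quinn wins 14–7.
Quinn vs Ivanov: 5 for Quinn, 16 for Ivanov — Ivanov by 16–5.
Quinn beats Weber, Kwan, Ekwueme; loses to Singh, Ivanov — 3 pairwise wins.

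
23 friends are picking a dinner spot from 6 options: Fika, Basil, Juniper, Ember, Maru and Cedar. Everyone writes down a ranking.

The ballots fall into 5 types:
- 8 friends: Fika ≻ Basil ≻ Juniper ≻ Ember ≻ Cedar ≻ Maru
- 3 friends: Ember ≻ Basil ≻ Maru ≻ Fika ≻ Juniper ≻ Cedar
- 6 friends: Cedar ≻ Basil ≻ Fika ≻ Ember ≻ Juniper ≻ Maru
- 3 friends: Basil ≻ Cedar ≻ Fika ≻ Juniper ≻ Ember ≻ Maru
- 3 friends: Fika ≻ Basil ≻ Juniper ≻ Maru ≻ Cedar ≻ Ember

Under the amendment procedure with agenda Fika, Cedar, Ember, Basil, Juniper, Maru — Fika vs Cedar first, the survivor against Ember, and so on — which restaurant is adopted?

Basil

Round 1: Fika vs Cedar — 14–9, Fika advances.
Round 2: Fika vs Ember — 20–3, Fika advances.
Round 3: Fika vs Basil — 11–12, Basil advances.
Round 4: Basil vs Juniper — 23–0, Basil advances.
Round 5: Basil vs Maru — 23–0, Basil advances.
The agenda winner is Basil.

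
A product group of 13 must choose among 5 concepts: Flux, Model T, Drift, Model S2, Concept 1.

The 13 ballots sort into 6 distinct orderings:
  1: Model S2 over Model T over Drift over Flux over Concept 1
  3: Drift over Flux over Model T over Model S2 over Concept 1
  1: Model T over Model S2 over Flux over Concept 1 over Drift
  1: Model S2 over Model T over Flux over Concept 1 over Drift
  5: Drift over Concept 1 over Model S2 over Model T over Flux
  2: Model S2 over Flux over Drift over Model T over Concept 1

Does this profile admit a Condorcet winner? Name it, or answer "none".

Check each pair by majority over 13 ballots:
Flux–Model T: Model T 8–5.
Flux–Drift: Drift 9–4.
Flux vs Model S2: Model S2, 10–3.
Flux–Concept 1: Flux 8–5.
Model T vs Drift: 3 to 10, Drift.
Model T vs Model S2: Model T preferred on 3+1 = 4 ballots; Model S2 wins 9–4.
Model T–Concept 1: Model T 8–5.
Drift vs Model S2: Drift, 8–5.
Drift vs Concept 1: Drift is ranked higher on 1+3+5+2 = 11 ballots, Concept 1 on 2. Drift wins 11–2.
Model S2 vs Concept 1: 8 to 5, Model S2.
Drift beats each of Flux, Model T, Model S2, Concept 1 — Drift is the Condorcet winner.

Drift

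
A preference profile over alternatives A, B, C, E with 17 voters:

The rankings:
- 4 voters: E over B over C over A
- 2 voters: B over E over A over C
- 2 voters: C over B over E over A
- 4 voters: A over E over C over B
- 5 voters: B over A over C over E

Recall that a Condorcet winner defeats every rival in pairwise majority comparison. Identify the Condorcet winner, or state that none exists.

Check each pair by majority over 17 ballots:
A vs B: 4 to 13, B.
A vs C: A is ranked higher on 2+4+5 = 11 ballots, C on 6. A wins 11–6.
A vs E: A, 9–8.
B vs C: B preferred on 4+2+5 = 11 ballots; B wins 11–6.
B vs E: 2+2+5 = 9 for B, 8 for E — B by 9–8.
C–E: E 10–7.
B defeats every rival head-to-head and is the Condorcet winner.

B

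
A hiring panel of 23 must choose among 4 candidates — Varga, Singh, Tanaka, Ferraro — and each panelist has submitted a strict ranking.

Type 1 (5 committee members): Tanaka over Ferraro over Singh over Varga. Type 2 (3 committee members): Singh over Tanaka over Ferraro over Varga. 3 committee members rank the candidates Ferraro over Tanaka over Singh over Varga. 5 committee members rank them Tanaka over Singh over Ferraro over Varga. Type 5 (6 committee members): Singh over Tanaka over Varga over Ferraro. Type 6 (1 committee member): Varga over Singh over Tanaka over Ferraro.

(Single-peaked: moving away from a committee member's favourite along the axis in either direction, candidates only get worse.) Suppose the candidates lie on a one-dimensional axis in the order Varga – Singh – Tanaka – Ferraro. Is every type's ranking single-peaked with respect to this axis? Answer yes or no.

yes

Axis positions: Varga=1, Singh=2, Tanaka=3, Ferraro=4.
Type 1 (peak Tanaka at position 3): ranking walks positions 3-4-2-1, expanding outward from the peak — single-peaked.
Type 2 (peak Singh at position 2): ranking walks positions 2-3-4-1, expanding outward from the peak — single-peaked.
Type 3 (peak Ferraro at position 4): ranking walks positions 4-3-2-1, expanding outward from the peak — single-peaked.
Type 4 (peak Tanaka at position 3): ranking walks positions 3-2-4-1, expanding outward from the peak — single-peaked.
Type 5 (peak Singh at position 2): ranking walks positions 2-3-1-4, expanding outward from the peak — single-peaked.
Type 6 (peak Varga at position 1): ranking walks positions 1-2-3-4, expanding outward from the peak — single-peaked.
Every ranking is single-peaked on this axis.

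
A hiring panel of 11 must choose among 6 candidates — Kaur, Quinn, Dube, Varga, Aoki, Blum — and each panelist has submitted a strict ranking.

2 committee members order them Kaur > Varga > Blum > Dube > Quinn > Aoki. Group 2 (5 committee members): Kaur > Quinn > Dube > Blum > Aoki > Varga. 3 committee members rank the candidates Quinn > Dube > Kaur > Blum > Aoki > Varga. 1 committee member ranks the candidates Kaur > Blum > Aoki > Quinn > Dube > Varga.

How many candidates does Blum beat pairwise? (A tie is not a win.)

2

Blum against each rival (11 committee members):
Blum vs Kaur: Blum preferred on 0 ballots; Kaur wins 11–0.
Blum vs Quinn: Blum preferred on 2+1 = 3 ballots; Quinn wins 8–3.
Blum vs Dube: Dube, 8–3.
Blum–Varga: Blum 9–2.
Blum vs Aoki: Blum wins 11–0.
Blum beats Varga, Aoki; loses to Kaur, Quinn, Dube — 2 pairwise wins.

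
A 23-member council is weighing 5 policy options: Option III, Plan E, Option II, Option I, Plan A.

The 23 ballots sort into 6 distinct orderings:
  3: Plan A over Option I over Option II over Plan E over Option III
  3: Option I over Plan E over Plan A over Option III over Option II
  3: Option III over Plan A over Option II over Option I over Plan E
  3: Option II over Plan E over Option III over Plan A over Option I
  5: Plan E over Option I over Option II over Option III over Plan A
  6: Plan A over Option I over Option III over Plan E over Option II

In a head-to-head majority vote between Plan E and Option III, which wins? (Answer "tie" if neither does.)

Plan E

Ballots ranking Plan E above Option III: 3 + 3 + 3 + 5 = 14.
Ballots ranking Option III above Plan E: 23 − 14 = 9.
Plan E wins the head-to-head 14–9.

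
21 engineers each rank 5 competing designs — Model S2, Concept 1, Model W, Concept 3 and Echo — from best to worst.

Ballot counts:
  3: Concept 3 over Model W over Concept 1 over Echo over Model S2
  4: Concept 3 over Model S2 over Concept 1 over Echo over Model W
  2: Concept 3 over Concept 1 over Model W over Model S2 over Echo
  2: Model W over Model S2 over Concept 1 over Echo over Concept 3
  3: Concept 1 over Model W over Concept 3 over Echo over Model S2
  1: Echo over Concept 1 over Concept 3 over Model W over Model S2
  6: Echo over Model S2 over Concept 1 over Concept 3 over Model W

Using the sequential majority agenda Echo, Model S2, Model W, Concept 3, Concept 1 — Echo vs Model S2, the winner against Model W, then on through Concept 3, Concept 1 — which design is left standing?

Round 1: Echo vs Model S2 — 13–8, Echo advances.
Round 2: Echo vs Model W — 11–10, Echo advances.
Round 3: Echo vs Concept 3 — 9–12, Concept 3 advances.
Round 4: Concept 3 vs Concept 1 — 9–12, Concept 1 advances.
Concept 1 survives the agenda.

Concept 1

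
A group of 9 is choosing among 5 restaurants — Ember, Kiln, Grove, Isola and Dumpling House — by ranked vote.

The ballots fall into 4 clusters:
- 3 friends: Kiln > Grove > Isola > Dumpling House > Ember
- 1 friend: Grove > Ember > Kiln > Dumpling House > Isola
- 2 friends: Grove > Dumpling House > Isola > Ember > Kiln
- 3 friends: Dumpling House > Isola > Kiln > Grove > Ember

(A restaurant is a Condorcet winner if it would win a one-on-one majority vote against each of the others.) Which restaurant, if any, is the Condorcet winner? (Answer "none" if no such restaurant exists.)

Head-to-head results (9 friends):
Ember–Kiln: Kiln 6–3.
Ember vs Grove: Grove, 9–0.
Ember–Isola: Isola 8–1.
Ember–Dumpling House: Dumpling House 8–1.
Kiln–Grove: Kiln 6–3.
Kiln vs Isola: Isola wins 5–4.
Kiln vs Dumpling House: Dumpling House, 5–4.
Grove vs Isola: Grove, 6–3.
Grove vs Dumpling House: Grove wins 6–3.
Isola–Dumpling House: Dumpling House 6–3.
Every restaurant loses at least once (Ember loses to Kiln; Kiln loses to Isola; Grove loses to Kiln; Isola loses to Grove; Dumpling House loses to Grove). The majority relation contains the cycle Kiln > Grove > Isola > Kiln, so there is no Condorcet winner.

none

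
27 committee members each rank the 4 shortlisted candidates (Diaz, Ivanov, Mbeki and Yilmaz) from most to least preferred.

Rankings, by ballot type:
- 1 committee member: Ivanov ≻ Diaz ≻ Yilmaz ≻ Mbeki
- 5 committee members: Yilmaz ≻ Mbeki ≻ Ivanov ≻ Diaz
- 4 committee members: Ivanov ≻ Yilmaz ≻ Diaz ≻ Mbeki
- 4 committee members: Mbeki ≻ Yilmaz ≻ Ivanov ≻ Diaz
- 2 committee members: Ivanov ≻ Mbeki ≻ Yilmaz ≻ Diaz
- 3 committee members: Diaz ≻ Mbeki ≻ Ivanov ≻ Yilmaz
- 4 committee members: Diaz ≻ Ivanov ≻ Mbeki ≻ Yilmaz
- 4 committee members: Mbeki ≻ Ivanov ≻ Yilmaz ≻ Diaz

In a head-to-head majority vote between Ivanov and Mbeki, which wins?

Ballots ranking Ivanov above Mbeki: 1 + 4 + 2 + 4 = 11.
Ballots ranking Mbeki above Ivanov: 27 − 11 = 16.
Mbeki wins the head-to-head 16–11.

Mbeki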